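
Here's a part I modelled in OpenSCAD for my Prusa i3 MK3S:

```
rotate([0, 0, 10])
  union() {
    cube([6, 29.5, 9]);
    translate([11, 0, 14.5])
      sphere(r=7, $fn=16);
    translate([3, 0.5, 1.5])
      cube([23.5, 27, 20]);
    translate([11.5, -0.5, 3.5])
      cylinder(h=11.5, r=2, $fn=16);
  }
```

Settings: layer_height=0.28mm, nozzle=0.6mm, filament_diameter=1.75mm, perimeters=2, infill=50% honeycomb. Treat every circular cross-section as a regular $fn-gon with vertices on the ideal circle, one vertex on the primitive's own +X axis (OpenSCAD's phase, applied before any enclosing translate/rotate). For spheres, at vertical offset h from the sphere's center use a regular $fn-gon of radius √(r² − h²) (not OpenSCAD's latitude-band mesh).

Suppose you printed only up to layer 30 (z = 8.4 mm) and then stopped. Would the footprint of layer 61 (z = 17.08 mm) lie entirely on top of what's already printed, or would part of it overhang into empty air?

Compare the two slices. At z = 8.4: the 6×29.5 cube contributes its full rectangle (area 177.00 mm²); the sphere at (11, 0): section is a regular 16-gon, circumradius = √(r²−h²) = √(7²−6.1²) = 3.434 (area = (16/2)·3.434²·sin(360°/16) = 36.09 mm²); the cube at (3, 0.5) (footprint 23.5×27) is included at this height (area 634.50 mm²); the r=2 cylinder at (11.5, -0.5) contributes a regular 16-gon of circumradius 2 (area = (16/2)·2.000²·sin(360°/16) = 12.25 mm²); Combining (union): the regions partially overlap — summed areas 859.84 mm² minus the doubly-counted overlap 107.91 mm² gives 751.93 mm² — area = 751.93 mm²; (whole slice rotated 10° about Z — lengths, areas and connectivity unchanged). At z = 17.08: the cube does not reach this height (z outside [0, 9]); the r=7 sphere at (11, 0) contributes a regular 16-gon of circumradius √(7²−2.58²) = 6.507 (area = (16/2)·6.507²·sin(360°/16) = 129.63 mm²); the 23.5×27 cube at (3, 0.5) contributes its full rectangle (area 634.50 mm²); the cylinder at (11.5, -0.5) is absent (z outside [3.5, 15]); Merging all regions: the regions partially overlap — summed areas 764.13 mm² minus the doubly-counted overlap 58.36 mm² gives 705.77 mm² — area = 705.77 mm²; (whole slice rotated 10° about Z — lengths, areas and connectivity unchanged). Checking containment: at z = 17.08 the cross-section extends beyond the z = 8.4 cross-section by about 49.11 mm².

part overhangs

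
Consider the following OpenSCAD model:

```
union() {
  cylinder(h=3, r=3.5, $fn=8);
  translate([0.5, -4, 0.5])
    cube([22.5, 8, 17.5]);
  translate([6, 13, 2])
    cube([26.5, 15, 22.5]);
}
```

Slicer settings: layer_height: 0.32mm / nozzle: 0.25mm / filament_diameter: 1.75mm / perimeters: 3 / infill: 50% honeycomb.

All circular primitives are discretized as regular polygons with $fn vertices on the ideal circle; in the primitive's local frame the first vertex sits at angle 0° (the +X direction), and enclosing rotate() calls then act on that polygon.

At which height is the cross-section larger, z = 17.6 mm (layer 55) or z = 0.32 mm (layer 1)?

layer 55 (z = 17.6 mm)

Layer 55 (z = 17.6): the cylinder is absent (z outside [0, 3]); the cube at (0.5, -4) is present — its section is the full 22.5×8 rectangle (area 180.00 mm²); the cube at (6, 13) (footprint 26.5×15) is included at this height (area 397.50 mm²); Merging all regions: the 2 present regions are separate (no shared area or edge), so areas and boundary lengths simply add and each stays a separate island — area = 577.50 mm². So its area = 577.50 mm². Layer 1 (z = 0.32): the r=3.5 cylinder gives a regular 8-gon of circumradius 3.5 (constant along its height) (area = (8/2)·3.500²·sin(360°/8) = 34.65 mm²); the cube at (0.5, -4) is absent (z outside [0.5, 18]); the cube at (6, 13) is not intersected at this z (z outside [2, 24.5]); Combining (union): only the r=3.5 cylinder is present, so the union is just that shape — area = 34.65 mm². So its area = 34.65 mm². Layer 55 is larger (577.50 vs 34.65 mm²).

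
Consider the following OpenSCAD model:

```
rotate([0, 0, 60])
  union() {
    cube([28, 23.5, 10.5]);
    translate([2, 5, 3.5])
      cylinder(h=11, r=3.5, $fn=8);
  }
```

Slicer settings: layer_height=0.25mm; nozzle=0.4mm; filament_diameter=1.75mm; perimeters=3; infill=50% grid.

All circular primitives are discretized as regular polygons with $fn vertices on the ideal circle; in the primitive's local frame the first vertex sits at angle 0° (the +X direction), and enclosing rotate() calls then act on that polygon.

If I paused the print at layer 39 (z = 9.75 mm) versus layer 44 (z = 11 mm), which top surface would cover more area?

layer 39 (z = 9.75 mm)

Layer 39 (z = 9.75): the cube (footprint 28×23.5) is included at this height (area 658.00 mm²); the r=3.5 cylinder at (2, 5) contributes a regular 8-gon of circumradius 3.5 (area = (8/2)·3.500²·sin(360°/8) = 34.65 mm²); Merging all regions: the regions partially overlap — summed areas 692.65 mm² minus the doubly-counted overlap 29.67 mm² gives 662.98 mm² — area = 662.98 mm²; (rotated 60° about Z; rotation is an isometry so areas/perimeters/island counts are preserved). So its area = 662.98 mm². Layer 44 (z = 11): the cube is absent (z outside [0, 10.5]); the cylinder at (2, 5): section is a regular 8-gon, circumradius r=3.5 (area = (8/2)·3.500²·sin(360°/8) = 34.65 mm²); Taking the union: only the r=3.5 cylinder at (2, 5) is present, so the union is just that shape — area = 34.65 mm²; (whole slice rotated 60° about Z — lengths, areas and connectivity unchanged). So its area = 34.65 mm². Layer 39 is larger (662.98 vs 34.65 mm²).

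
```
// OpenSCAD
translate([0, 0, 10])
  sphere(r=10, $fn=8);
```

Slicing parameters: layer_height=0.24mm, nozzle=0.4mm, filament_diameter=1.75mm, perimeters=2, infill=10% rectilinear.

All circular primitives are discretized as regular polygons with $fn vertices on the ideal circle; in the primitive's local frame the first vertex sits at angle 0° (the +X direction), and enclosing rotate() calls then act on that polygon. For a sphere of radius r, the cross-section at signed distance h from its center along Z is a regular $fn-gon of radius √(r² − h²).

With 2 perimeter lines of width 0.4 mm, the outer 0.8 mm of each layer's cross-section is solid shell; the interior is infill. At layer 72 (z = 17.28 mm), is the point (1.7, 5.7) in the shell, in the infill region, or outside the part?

At z = 17.28 mm: the sphere: section is a regular 8-gon, circumradius = √(r²−h²) = √(10²−7.28²) = 6.856. Overall, the cross-section is a single solid region. The nearest boundary edge runs (4.85, 4.85)→(0.00, 6.86); distance from the point to it = 0.42 mm. The point is inside the cross-section, 0.42 mm from the nearest boundary — within the 0.8 mm shell band (2 × 0.4).

shell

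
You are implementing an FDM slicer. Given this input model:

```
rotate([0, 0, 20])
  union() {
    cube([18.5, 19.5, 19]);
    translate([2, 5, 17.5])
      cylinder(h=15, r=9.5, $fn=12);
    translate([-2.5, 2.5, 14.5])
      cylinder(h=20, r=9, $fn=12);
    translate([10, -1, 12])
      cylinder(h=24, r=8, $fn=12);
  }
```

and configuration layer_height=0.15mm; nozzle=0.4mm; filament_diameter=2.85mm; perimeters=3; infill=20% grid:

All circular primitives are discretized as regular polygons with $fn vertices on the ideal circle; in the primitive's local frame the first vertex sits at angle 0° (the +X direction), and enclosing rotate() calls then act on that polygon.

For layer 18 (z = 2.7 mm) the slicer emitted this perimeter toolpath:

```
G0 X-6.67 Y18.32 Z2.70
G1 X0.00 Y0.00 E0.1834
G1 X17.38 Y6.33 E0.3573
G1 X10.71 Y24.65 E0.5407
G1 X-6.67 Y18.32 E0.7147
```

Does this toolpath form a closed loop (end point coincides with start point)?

yes

Start point (G0): (-6.67, 18.32). End point (last G1): the path returns to the start — closed.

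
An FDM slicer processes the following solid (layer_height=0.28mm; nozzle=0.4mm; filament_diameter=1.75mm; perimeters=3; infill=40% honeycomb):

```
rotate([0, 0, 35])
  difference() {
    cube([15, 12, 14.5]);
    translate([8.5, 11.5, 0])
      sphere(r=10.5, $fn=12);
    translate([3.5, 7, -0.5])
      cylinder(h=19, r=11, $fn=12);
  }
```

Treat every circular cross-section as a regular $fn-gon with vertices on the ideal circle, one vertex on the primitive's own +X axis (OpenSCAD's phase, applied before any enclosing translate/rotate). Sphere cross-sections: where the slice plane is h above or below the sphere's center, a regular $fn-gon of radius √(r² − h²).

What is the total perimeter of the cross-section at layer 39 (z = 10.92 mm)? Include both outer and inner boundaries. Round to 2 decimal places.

30.31 mm

At z = 10.92 mm: the cube (footprint 15×12) is included at this height (perimeter 54.00 mm); the sphere at (8.5, 11.5) is absent (|z−center|=10.920 > r=10.5); the r=11 cylinder at (3.5, 7) contributes a regular 12-gon of circumradius 11 (perimeter = 2·12·11.000·sin(180°/12) = 68.33 mm); Taking the first minus the rest: starting from the 15×12 cube, the r=11 cylinder at (3.5, 7) partially overlaps it — only the 163.26 mm² overlap (of its 363.00 mm²) is removed, clipping the outline — boundary = 30.31 mm; (rotated 35° about Z; rotation is an isometry so areas/perimeters/island counts are preserved). Overall, the cross-section is a single solid region. Total boundary length (outer) = 30.31 mm.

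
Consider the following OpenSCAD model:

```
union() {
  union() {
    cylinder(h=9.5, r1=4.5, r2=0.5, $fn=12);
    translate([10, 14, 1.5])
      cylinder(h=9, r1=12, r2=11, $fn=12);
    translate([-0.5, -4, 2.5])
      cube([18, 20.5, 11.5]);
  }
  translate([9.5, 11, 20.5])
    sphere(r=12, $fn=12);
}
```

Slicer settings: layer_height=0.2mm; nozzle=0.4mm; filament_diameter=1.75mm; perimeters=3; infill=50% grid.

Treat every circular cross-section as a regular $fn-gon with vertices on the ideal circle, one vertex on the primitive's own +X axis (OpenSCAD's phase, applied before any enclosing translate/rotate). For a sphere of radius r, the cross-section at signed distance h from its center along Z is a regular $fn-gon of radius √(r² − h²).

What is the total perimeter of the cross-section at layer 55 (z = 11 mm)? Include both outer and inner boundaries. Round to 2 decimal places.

77.96 mm

At z = 11 mm: the cone does not reach this height (z outside [0, 9.5]); the cone at (10, 14) is not intersected at this z (z outside [1.5, 10.5]); the cube at (-0.5, -4) is present — its section is the full 18×20.5 rectangle (perimeter 77.00 mm); Merging all regions: only the 18×20.5 cube at (-0.5, -4) is present, so the union is just that shape — boundary = 77.00 mm; the r=12 sphere at (9.5, 11) slices to a regular 12-gon of circumradius 7.331 (√(r²−h²) with h=9.5 from center) (perimeter = 2·12·7.331·sin(180°/12) = 45.54 mm); Taking the union: the regions partially overlap (shared area 150.70 mm²), so the edge portions inside another operand are dropped and the merged outline is re-measured after clipping — boundary = 77.96 mm. Overall, the cross-section is a single solid region. Total boundary length (outer) = 77.96 mm.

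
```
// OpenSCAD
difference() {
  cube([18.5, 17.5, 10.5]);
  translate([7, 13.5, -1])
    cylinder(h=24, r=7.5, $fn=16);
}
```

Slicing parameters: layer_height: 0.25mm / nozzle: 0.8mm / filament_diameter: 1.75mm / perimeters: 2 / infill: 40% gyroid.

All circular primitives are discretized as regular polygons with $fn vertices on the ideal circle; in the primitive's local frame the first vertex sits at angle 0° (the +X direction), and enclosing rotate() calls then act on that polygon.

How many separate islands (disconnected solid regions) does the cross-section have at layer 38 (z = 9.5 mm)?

At z = 9.5 mm: the cube (footprint 18.5×17.5) is included at this height; the r=7.5 cylinder at (7, 13.5) contributes a regular 16-gon of circumradius 7.5; After the difference (first − rest): starting from the 18.5×17.5 cube, the r=7.5 cylinder at (7, 13.5) partially overlaps it — only the 141.07 mm² overlap (of its 172.21 mm²) is removed, clipping the outline — 2 connected regions. Overall, the cross-section has 2 separate islands. Island count = 2.

2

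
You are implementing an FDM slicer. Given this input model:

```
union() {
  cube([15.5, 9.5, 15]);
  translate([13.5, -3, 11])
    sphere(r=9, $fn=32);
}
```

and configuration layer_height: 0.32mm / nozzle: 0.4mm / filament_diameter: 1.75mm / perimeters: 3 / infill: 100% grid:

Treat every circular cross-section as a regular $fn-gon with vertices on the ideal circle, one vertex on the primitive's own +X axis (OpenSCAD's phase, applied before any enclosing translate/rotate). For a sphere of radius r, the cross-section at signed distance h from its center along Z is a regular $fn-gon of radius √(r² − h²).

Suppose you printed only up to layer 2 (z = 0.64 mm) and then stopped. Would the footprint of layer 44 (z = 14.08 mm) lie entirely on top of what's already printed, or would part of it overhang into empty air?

Compare the two slices. At z = 0.64: the cube (footprint 15.5×9.5) is included at this height (area 147.25 mm²); the sphere at (13.5, -3) is not intersected at this z (|z−center|=10.360 > r=9); Merging all regions: only the 15.5×9.5 cube is present, so the union is just that shape — area = 147.25 mm². At z = 14.08: the cube is present — its section is the full 15.5×9.5 rectangle (area 147.25 mm²); the r=9 sphere at (13.5, -3) contributes a regular 32-gon of circumradius √(9²−3.08²) = 8.457 (area = (32/2)·8.457²·sin(360°/32) = 223.23 mm²); Merging all regions: the regions partially overlap — summed areas 370.48 mm² minus the doubly-counted overlap 41.77 mm² gives 328.71 mm² — area = 328.71 mm². Checking containment: at z = 14.08 the cross-section extends beyond the z = 0.64 cross-section by about 181.46 mm².

part overhangs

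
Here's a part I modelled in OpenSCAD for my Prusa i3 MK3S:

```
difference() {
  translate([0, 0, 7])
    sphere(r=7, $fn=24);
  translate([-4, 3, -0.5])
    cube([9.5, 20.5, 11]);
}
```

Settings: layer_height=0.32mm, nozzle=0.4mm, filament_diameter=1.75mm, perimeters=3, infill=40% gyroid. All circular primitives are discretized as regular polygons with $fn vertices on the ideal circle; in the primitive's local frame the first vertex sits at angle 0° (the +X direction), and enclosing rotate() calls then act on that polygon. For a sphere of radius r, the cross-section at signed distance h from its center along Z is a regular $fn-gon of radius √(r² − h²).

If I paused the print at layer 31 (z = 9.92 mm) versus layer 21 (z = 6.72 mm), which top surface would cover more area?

layer 21 (z = 6.72 mm)

Layer 31 (z = 9.92): the sphere: section is a regular 24-gon, circumradius = √(r²−h²) = √(7²−2.92²) = 6.362 (area = (24/2)·6.362²·sin(360°/24) = 125.70 mm²); the cube at (-4, 3) (footprint 9.5×20.5) is included at this height (area 194.75 mm²); After the difference (first − rest): starting from the r=7 sphere (125.70 mm²), the 9.5×20.5 cube at (-4, 3) partially overlaps it — only the 24.68 mm² overlap (of its 194.75 mm²) is removed, clipping the outline — area = 101.03 mm². So its area = 101.03 mm². Layer 21 (z = 6.72): the r=7 sphere contributes a regular 24-gon of circumradius √(7²−0.28²) = 6.994 (area = (24/2)·6.994²·sin(360°/24) = 151.94 mm²); the 9.5×20.5 cube at (-4, 3) contributes its full rectangle (area 194.75 mm²); Subtracting the remaining from the first: starting from the r=7 sphere (151.94 mm²), the 9.5×20.5 cube at (-4, 3) partially overlaps it — only the 31.47 mm² overlap (of its 194.75 mm²) is removed, clipping the outline — area = 120.48 mm². So its area = 120.48 mm². Layer 21 is larger (120.48 vs 101.03 mm²).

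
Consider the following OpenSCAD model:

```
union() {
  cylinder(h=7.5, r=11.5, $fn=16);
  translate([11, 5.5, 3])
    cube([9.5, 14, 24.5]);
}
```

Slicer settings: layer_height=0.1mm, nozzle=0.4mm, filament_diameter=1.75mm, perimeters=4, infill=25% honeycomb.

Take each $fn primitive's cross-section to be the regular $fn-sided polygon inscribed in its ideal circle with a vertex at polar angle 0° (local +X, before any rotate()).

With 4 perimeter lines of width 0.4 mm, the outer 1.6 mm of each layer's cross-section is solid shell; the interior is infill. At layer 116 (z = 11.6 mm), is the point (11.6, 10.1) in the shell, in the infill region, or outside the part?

shell

At z = 11.6 mm: the cylinder is absent (z outside [0, 7.5]); the cube at (11, 5.5) (footprint 9.5×14) is included at this height; Combining (union): only the 9.5×14 cube at (11, 5.5) is present, so the union is just that shape — 1 connected region. Overall, the cross-section is a single solid region. The nearest boundary edge runs (11.00, 19.50)→(11.00, 5.50); distance from the point to it = 0.60 mm. The point is inside the cross-section, 0.60 mm from the nearest boundary — within the 1.6 mm shell band (4 × 0.4).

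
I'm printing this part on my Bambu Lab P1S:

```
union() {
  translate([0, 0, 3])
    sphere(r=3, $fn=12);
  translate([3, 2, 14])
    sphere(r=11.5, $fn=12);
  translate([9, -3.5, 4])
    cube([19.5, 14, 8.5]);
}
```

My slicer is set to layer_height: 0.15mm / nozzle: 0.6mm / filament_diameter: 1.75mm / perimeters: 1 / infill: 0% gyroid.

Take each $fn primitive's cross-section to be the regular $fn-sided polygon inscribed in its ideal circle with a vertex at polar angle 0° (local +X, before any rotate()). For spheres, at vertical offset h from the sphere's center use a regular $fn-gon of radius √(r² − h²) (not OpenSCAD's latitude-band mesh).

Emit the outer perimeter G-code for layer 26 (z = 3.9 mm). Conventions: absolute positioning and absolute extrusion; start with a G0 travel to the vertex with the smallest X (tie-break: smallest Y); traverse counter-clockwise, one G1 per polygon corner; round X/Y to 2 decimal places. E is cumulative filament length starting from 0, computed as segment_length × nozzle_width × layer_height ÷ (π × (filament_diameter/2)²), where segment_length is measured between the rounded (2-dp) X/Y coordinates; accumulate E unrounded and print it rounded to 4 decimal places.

At z = 3.9 mm: the r=3 sphere contributes a regular 12-gon of circumradius √(3²−0.9²) = 2.862; the r=11.5 sphere at (3, 2) contributes a regular 12-gon of circumradius √(11.5²−10.1²) = 5.499; the cube at (9, -3.5) does not reach this height (z outside [4, 12.5]); Taking the union: the regions partially overlap (shared area 20.58 mm²), so overlapping operands fuse into one piece — 1 connected region. The outline is a single polygon with 17 vertices. Extrusion per mm of travel: 0.6 × 0.15 / (π × 0.875²) = 0.037418. Accumulating E over each segment gives final E = 1.3201.

G0 X-2.86 Y0.00 Z3.90
G1 X-2.48 Y-1.43 E0.0554
G1 X-1.43 Y-2.48 E0.1109
G1 X0.00 Y-2.86 E0.1663
G1 X0.31 Y-2.78 E0.1783
G1 X3.00 Y-3.50 E0.2825
G1 X5.75 Y-2.76 E0.3890
G1 X7.76 Y-0.75 E0.4954
G1 X8.50 Y2.00 E0.6019
G1 X7.76 Y4.75 E0.7085
G1 X5.75 Y6.76 E0.8149
G1 X3.00 Y7.50 E0.9214
G1 X0.25 Y6.76 E1.0280
G1 X-1.76 Y4.75 E1.1343
G1 X-2.50 Y2.00 E1.2409
G1 X-2.37 Y1.53 E1.2592
G1 X-2.48 Y1.43 E1.2647
G1 X-2.86 Y0.00 E1.3201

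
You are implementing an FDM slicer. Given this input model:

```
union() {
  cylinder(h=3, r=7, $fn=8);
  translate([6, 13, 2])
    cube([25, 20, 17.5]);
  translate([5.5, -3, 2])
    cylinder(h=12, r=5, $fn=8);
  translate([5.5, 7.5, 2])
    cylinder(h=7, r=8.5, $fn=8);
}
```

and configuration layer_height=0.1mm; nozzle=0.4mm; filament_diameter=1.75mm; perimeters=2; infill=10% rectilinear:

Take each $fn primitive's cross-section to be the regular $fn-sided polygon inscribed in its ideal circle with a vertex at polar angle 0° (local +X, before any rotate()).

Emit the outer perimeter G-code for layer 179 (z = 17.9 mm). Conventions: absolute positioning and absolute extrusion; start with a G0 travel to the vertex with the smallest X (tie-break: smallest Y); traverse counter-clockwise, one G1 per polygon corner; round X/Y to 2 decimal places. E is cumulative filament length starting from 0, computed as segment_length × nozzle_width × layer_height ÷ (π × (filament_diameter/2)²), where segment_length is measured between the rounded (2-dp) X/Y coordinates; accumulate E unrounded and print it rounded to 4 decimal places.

At z = 17.9 mm: the cylinder is absent (z outside [0, 3]); the cube at (6, 13) (footprint 25×20) is included at this height; the cylinder at (5.5, -3) is absent (z outside [2, 14]); the cylinder at (5.5, 7.5) does not reach this height (z outside [2, 9]); Merging all regions: only the 25×20 cube at (6, 13) is present, so the union is just that shape — 1 connected region. The outline is a single polygon with 4 vertices. Extrusion per mm of travel: 0.4 × 0.1 / (π × 0.875²) = 0.016630. Accumulating E over each segment gives final E = 1.4967.

G0 X6.00 Y13.00 Z17.90
G1 X31.00 Y13.00 E0.4158
G1 X31.00 Y33.00 E0.7484
G1 X6.00 Y33.00 E1.1641
G1 X6.00 Y13.00 E1.4967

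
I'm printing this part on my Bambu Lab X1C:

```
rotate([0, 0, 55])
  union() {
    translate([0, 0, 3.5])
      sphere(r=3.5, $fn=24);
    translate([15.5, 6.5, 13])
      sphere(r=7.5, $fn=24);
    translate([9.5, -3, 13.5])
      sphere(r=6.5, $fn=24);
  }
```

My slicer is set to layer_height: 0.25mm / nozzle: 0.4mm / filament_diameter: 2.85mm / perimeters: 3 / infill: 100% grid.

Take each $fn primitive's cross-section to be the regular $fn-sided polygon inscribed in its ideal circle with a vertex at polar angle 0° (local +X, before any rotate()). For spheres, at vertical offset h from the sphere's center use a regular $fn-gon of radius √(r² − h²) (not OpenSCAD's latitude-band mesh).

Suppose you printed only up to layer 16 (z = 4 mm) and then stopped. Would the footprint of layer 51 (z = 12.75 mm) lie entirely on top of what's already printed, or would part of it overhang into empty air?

part overhangs

Compare the two slices. At z = 4: the r=3.5 sphere slices to a regular 24-gon of circumradius 3.464 (√(r²−h²) with h=0.5 from center) (area = (24/2)·3.464²·sin(360°/24) = 37.27 mm²); the sphere at (15.5, 6.5) does not reach this height (|z−center|=9.000 > r=7.5); the sphere at (9.5, -3) is absent (|z−center|=9.500 > r=6.5); Combining (union): only the r=3.5 sphere is present, so the union is just that shape — area = 37.27 mm²; (rotated 55° about Z; rotation is an isometry so areas/perimeters/island counts are preserved). At z = 12.75: the sphere does not reach this height (|z−center|=9.250 > r=3.5); the sphere at (15.5, 6.5): section is a regular 24-gon, circumradius = √(r²−h²) = √(7.5²−0.25²) = 7.496 (area = (24/2)·7.496²·sin(360°/24) = 174.51 mm²); the r=6.5 sphere at (9.5, -3) contributes a regular 24-gon of circumradius √(6.5²−0.75²) = 6.457 (area = (24/2)·6.457²·sin(360°/24) = 129.47 mm²); Taking the union: the regions partially overlap — summed areas 303.98 mm² minus the doubly-counted overlap 14.55 mm² gives 289.43 mm² — area = 289.43 mm²; (rotated 55° about Z; rotation is an isometry so areas/perimeters/island counts are preserved). Checking containment: at z = 12.75 the cross-section extends beyond the z = 4 cross-section by about 289.43 mm².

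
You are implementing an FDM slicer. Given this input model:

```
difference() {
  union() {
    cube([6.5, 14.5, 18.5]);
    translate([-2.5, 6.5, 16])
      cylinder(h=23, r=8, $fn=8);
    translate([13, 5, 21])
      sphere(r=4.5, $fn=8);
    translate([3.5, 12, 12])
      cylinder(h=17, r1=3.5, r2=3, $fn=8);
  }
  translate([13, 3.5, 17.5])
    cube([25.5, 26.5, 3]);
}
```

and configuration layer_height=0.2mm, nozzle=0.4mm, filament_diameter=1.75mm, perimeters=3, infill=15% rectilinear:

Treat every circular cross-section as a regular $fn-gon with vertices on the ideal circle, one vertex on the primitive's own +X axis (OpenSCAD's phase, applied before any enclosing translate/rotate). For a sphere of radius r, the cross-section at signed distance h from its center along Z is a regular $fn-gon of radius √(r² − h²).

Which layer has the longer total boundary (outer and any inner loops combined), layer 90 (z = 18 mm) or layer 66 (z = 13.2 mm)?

layer 90 (z = 18 mm)

Layer 90 (z = 18): the cube is present — its section is the full 6.5×14.5 rectangle (perimeter 42.00 mm); the r=8 cylinder at (-2.5, 6.5) gives a regular 8-gon of circumradius 8 (constant along its height) (perimeter = 2·8·8.000·sin(180°/8) = 48.98 mm); the r=4.5 sphere at (13, 5) contributes a regular 8-gon of circumradius √(4.5²−3²) = 3.354 (perimeter = 2·8·3.354·sin(180°/8) = 20.54 mm); the cone at (3.5, 12): at t=0.353 of its height the radius interpolates to r₁+(r₂−r₁)t = 3.324, giving a regular 8-gon of that circumradius (perimeter = 2·8·3.324·sin(180°/8) = 20.35 mm); Combining (union): the regions partially overlap (shared area 82.19 mm²), so the edge portions inside another operand are dropped and the merged outline is re-measured after clipping — boundary = 79.52 mm; the 25.5×26.5 cube at (13, 3.5) contributes its full rectangle (perimeter 104.00 mm); After the difference (first − rest): starting from that combined region, the 25.5×26.5 cube at (13, 3.5) partially overlaps it — only the 12.52 mm² overlap (of its 675.75 mm²) is removed, clipping the outline — boundary = 80.35 mm. So its perimeter = 80.35 mm. Layer 66 (z = 13.2): the 6.5×14.5 cube contributes its full rectangle (perimeter 42.00 mm); the cylinder at (-2.5, 6.5) is not intersected at this z (z outside [16, 39]); the sphere at (13, 5) is not intersected at this z (|z−center|=7.800 > r=4.5); the cone at (3.5, 12) contributes a regular 8-gon of circumradius 3.465 (interpolated between r1=3.5 and r2=3 at t=0.071) (perimeter = 2·8·3.465·sin(180°/8) = 21.21 mm); Combining (union): the regions partially overlap (shared area 31.18 mm²), so the edge portions inside another operand are dropped and the merged outline is re-measured after clipping — boundary = 42.57 mm; the cube at (13, 3.5) is absent (z outside [17.5, 20.5]); Subtracting the remaining from the first: none of the subtracted shapes is present at this height, so the result so far is unchanged — boundary = 42.57 mm. So its perimeter = 42.57 mm. Layer 90 is larger (80.35 vs 42.57 mm).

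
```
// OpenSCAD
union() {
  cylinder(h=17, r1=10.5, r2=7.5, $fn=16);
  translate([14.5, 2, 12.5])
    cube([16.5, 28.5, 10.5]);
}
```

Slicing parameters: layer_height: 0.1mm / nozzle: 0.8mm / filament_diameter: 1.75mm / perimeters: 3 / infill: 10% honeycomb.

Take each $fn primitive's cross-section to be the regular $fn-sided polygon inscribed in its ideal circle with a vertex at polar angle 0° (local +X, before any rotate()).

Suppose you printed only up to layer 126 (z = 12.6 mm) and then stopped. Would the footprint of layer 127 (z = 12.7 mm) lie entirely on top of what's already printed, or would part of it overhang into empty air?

entirely on top

Compare the two slices. At z = 12.6: the cone: at t=0.741 of its height the radius interpolates to r₁+(r₂−r₁)t = 8.276, giving a regular 16-gon of that circumradius (area = (16/2)·8.276²·sin(360°/16) = 209.71 mm²); the cube at (14.5, 2) is present — its section is the full 16.5×28.5 rectangle (area 470.25 mm²); Combining (union): the 2 present regions are separate (no shared area or edge), so areas and boundary lengths simply add and each stays a separate island — area = 679.96 mm². At z = 12.7: the cone (r1=10.5→r2=7.5) has section circumradius 8.259 here — a regular 16-gon (area = (16/2)·8.259²·sin(360°/16) = 208.82 mm²); the cube at (14.5, 2) (footprint 16.5×28.5) is included at this height (area 470.25 mm²); Taking the union: the 2 present regions are separate (no shared area or edge), so areas and boundary lengths simply add and each stays a separate island — area = 679.07 mm². Checking containment: the cross-section at z = 12.7 is a subset of the cross-section at z = 12.6.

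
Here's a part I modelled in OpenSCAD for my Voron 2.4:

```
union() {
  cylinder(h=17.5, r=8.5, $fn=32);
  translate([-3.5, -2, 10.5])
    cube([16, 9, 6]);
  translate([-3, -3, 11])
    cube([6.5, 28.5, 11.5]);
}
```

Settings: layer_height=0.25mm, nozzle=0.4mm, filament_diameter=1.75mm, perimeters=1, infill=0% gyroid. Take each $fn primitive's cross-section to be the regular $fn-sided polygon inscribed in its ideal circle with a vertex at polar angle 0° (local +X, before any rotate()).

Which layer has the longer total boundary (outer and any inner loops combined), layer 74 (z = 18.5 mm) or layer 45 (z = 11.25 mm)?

Layer 74 (z = 18.5): the cylinder is not intersected at this z (z outside [0, 17.5]); the cube at (-3.5, -2) is not intersected at this z (z outside [10.5, 16.5]); the cube at (-3, -3) (footprint 6.5×28.5) is included at this height (perimeter 70.00 mm); Merging all regions: only the 6.5×28.5 cube at (-3, -3) is present, so the union is just that shape — boundary = 70.00 mm. So its perimeter = 70.00 mm. Layer 45 (z = 11.25): the r=8.5 cylinder gives a regular 32-gon of circumradius 8.5 (constant along its height) (perimeter = 2·32·8.500·sin(180°/32) = 53.32 mm); the cube at (-3.5, -2) (footprint 16×9) is included at this height (perimeter 50.00 mm); the 6.5×28.5 cube at (-3, -3) contributes its full rectangle (perimeter 70.00 mm); Taking the union: the regions partially overlap (shared area 173.06 mm²), so the edge portions inside another operand are dropped and the merged outline is re-measured after clipping — boundary = 99.20 mm. So its perimeter = 99.20 mm. Layer 45 is larger (99.20 vs 70.00 mm).

layer 45 (z = 11.25 mm)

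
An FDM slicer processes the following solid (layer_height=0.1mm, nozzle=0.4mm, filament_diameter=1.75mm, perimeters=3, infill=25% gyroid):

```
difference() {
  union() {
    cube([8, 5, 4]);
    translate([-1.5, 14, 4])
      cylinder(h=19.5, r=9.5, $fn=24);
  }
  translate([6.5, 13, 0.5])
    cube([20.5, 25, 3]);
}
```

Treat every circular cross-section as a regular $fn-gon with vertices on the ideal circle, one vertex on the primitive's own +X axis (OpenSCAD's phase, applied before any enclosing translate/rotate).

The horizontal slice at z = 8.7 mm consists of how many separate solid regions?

1

At z = 8.7 mm: the cube does not reach this height (z outside [0, 4]); the r=9.5 cylinder at (-1.5, 14) gives a regular 24-gon of circumradius 9.5 (constant along its height); Taking the union: only the r=9.5 cylinder at (-1.5, 14) is present, so the union is just that shape — 1 connected region; the cube at (6.5, 13) is not intersected at this z (z outside [0.5, 3.5]); Taking the first minus the rest: none of the subtracted shapes is present at this height, so that combined region is unchanged — 1 connected region. The result has 1 disconnected region.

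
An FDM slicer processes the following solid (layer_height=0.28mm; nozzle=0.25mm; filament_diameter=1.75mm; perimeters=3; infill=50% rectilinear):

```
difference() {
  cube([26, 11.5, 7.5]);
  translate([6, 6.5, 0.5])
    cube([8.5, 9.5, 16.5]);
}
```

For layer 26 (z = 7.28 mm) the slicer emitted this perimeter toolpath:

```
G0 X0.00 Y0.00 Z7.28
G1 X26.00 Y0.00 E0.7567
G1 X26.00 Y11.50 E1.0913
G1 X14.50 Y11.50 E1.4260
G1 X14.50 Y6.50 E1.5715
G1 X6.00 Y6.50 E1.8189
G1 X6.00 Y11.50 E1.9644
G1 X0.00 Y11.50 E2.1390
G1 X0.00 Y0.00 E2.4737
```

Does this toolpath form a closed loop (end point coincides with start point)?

Start point (G0): (0.00, 0.00). End point (last G1): the path returns to the start — closed.

yes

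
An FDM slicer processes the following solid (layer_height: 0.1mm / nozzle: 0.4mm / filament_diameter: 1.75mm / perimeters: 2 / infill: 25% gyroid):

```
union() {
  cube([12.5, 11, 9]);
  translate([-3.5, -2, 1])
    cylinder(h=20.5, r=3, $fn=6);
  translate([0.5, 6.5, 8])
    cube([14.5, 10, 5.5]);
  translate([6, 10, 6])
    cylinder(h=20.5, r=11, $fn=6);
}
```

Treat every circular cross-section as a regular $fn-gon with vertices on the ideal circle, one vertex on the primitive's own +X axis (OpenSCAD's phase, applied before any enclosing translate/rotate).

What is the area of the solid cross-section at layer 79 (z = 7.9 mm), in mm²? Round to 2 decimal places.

At z = 7.9 mm: the cube is present — its section is the full 12.5×11 rectangle (area 137.50 mm²); the r=3 cylinder at (-3.5, -2) contributes a regular 6-gon of circumradius 3 (area = (6/2)·3.000²·sin(360°/6) = 23.38 mm²); the cube at (0.5, 6.5) does not reach this height (z outside [8, 13.5]); the r=11 cylinder at (6, 10) gives a regular 6-gon of circumradius 11 (constant along its height) (area = (6/2)·11.000²·sin(360°/6) = 314.37 mm²); Combining (union): the regions partially overlap — summed areas 475.25 mm² minus the doubly-counted overlap 130.50 mm² gives 344.75 mm² — area = 344.75 mm². Overall, the cross-section has 2 separate islands. Net area = 344.75 mm².

344.75 mm²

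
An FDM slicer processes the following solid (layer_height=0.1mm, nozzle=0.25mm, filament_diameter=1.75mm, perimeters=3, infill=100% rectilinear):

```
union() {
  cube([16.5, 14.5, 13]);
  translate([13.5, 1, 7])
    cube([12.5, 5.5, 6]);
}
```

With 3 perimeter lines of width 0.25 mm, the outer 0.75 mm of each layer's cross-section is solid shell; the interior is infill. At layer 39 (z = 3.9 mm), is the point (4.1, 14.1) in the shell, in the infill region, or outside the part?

At z = 3.9 mm: the cube (footprint 16.5×14.5) is included at this height; the cube at (13.5, 1) is not intersected at this z (z outside [7, 13]); Combining (union): only the 16.5×14.5 cube is present, so the union is just that shape — 1 connected region. Overall, the cross-section is a single solid region. The nearest boundary edge runs (16.50, 14.50)→(0.00, 14.50); distance from the point to it = 0.40 mm. The point is inside the cross-section, 0.40 mm from the nearest boundary — within the 0.75 mm shell band (3 × 0.25).

shell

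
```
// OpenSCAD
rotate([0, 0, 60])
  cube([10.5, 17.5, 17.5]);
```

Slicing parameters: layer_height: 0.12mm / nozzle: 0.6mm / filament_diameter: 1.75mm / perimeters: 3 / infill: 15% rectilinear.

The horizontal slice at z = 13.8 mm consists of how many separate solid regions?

At z = 13.8 mm: the cube is present — its section is the full 10.5×17.5 rectangle; (rotated 60° about Z; rotation is an isometry so areas/perimeters/island counts are preserved). The result has 1 disconnected region.

1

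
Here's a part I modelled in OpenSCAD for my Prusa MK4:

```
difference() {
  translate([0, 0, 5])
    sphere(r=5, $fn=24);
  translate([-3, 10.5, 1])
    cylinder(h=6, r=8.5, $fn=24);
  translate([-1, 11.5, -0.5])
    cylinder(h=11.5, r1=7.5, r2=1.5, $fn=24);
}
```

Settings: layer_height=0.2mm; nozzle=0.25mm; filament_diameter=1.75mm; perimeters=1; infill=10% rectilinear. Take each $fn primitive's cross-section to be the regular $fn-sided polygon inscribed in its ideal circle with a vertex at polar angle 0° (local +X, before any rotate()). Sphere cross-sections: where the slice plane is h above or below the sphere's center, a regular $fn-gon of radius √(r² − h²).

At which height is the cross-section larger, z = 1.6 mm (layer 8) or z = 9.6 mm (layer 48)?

layer 8 (z = 1.6 mm)

Layer 8 (z = 1.6): the sphere: section is a regular 24-gon, circumradius = √(r²−h²) = √(5²−3.4²) = 3.666 (area = (24/2)·3.666²·sin(360°/24) = 41.74 mm²); the cylinder at (-3, 10.5): section is a regular 24-gon, circumradius r=8.5 (area = (24/2)·8.500²·sin(360°/24) = 224.40 mm²); the cone at (-1, 11.5) contributes a regular 24-gon of circumradius 6.404 (interpolated between r1=7.5 and r2=1.5 at t=0.183) (area = (24/2)·6.404²·sin(360°/24) = 127.39 mm²); After the difference (first − rest): starting from the r=5 sphere (41.74 mm²), the r=8.5 cylinder at (-3, 10.5) partially overlaps it — only the 3.74 mm² overlap (of its 224.40 mm²) is removed, clipping the outline; the cone at (-1, 11.5) misses the remaining region (no effect) — area = 38.00 mm². So its area = 38.00 mm². Layer 48 (z = 9.6): the r=5 sphere contributes a regular 24-gon of circumradius √(5²−4.6²) = 1.960 (area = (24/2)·1.960²·sin(360°/24) = 11.93 mm²); the cylinder at (-3, 10.5) does not reach this height (z outside [1, 7]); the cone at (-1, 11.5): at t=0.878 of its height the radius interpolates to r₁+(r₂−r₁)t = 2.230, giving a regular 24-gon of that circumradius (area = (24/2)·2.230²·sin(360°/24) = 15.45 mm²); After the difference (first − rest): starting from the r=5 sphere (11.93 mm²), the cone at (-1, 11.5) misses the remaining region (no effect) — area = 11.93 mm². So its area = 11.93 mm². Layer 8 is larger (38.00 vs 11.93 mm²).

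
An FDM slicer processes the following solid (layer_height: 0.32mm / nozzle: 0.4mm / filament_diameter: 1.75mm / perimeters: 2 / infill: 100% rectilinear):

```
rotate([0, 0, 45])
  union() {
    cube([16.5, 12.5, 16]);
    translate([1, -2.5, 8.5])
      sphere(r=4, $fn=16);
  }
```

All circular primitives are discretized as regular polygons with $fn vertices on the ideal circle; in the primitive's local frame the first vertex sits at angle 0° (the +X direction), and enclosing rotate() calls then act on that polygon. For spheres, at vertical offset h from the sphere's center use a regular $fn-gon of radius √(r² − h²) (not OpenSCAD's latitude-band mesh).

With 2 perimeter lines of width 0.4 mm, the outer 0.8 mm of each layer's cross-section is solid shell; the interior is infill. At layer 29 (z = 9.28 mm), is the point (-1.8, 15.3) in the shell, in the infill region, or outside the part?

At z = 9.28 mm: the cube (footprint 16.5×12.5) is included at this height; the sphere at (1, -2.5): section is a regular 16-gon, circumradius = √(r²−h²) = √(4²−0.78²) = 3.923; Combining (union): the regions partially overlap (shared area 4.15 mm²), so overlapping operands fuse into one piece — 1 connected region; (whole slice rotated 45° about Z — lengths, areas and connectivity unchanged). Overall, the cross-section is a single solid region. Undo the 45° rotation: the query point maps to (9.546, 12.092) in the un-rotated model frame. The nearest boundary edge runs (0.00, 12.50)→(16.50, 12.50); distance from the point to it = 0.41 mm. The point is inside the cross-section, 0.41 mm from the nearest boundary — within the 0.8 mm shell band (2 × 0.4).

shell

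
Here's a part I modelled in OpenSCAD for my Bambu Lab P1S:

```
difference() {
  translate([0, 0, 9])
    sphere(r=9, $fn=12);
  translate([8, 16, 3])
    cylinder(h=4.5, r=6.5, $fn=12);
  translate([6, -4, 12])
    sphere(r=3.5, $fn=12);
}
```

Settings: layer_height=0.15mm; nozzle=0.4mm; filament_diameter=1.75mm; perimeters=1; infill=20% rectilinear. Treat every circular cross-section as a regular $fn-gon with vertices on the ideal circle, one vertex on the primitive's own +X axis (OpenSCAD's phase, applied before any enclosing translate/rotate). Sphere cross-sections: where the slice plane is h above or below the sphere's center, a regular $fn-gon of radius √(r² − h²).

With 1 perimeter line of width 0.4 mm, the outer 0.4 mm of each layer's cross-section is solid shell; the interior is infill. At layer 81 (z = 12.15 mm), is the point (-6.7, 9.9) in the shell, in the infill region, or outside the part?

outside

At z = 12.15 mm: the r=9 sphere slices to a regular 12-gon of circumradius 8.431 (√(r²−h²) with h=3.15 from center); the cylinder at (8, 16) does not reach this height (z outside [3, 7.5]); the sphere at (6, -4): section is a regular 12-gon, circumradius = √(r²−h²) = √(3.5²−0.15²) = 3.497; After the difference (first − rest): starting from the r=9 sphere, the r=3.5 sphere at (6, -4) partially overlaps it — only the 23.61 mm² overlap (of its 36.68 mm²) is removed, clipping the outline — 1 connected region. Overall, the cross-section is a single solid region. The nearest boundary edge runs (-7.30, 4.22)→(-4.22, 7.30); distance from the point to it = 3.60 mm. The point is not inside any of the regions above, so it lies outside the cross-section (3.60 mm from the nearest boundary).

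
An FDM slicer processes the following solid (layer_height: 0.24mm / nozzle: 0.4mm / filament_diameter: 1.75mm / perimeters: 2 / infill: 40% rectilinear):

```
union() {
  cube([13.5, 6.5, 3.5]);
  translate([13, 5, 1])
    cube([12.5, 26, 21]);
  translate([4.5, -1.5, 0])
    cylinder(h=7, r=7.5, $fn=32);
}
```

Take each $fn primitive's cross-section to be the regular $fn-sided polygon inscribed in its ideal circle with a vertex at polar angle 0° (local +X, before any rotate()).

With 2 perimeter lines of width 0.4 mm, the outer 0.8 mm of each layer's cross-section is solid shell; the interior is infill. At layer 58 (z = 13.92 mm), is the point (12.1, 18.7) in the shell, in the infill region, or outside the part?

outside

At z = 13.92 mm: the cube is not intersected at this z (z outside [0, 3.5]); the cube at (13, 5) is present — its section is the full 12.5×26 rectangle; the cylinder at (4.5, -1.5) does not reach this height (z outside [0, 7]); Combining (union): only the 12.5×26 cube at (13, 5) is present, so the union is just that shape — 1 connected region. Overall, the cross-section is a single solid region. The nearest boundary edge runs (13.00, 31.00)→(13.00, 5.00); distance from the point to it = 0.90 mm. The point is not inside any of the regions above, so it lies outside the cross-section (0.90 mm from the nearest boundary).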